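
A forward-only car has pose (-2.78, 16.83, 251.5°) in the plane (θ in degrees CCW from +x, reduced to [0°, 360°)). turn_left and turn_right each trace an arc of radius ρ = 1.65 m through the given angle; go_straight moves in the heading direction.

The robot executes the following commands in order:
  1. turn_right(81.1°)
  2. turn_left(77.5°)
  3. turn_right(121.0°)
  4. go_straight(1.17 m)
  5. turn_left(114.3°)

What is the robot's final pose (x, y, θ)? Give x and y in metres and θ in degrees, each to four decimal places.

set_pose: (x, y, θ) = (-2.7800, 16.8300, 251.5000°), ρ = 1.65
turn_right(81.1°): centre at ρ to the right, rotate −81.1° → (-4.6199, 15.7267, 170.4000°)
turn_left(77.5°): centre at ρ to the left, rotate +77.5° → (-6.4238, 14.7205, 247.9000°)
turn_right(121.0°): centre at ρ to the right, rotate −121.0° → (-9.2721, 14.3506, 126.9000°)
go_straight(1.17): x += 1.17·cos θ, y += 1.17·sin θ → (-9.9746, 15.2862, 126.9000°)
turn_left(114.3°): centre at ρ to the left, rotate +114.3° → (-12.7400, 15.0904, 241.2000°)

(-12.7400, 15.0904, 241.2000°)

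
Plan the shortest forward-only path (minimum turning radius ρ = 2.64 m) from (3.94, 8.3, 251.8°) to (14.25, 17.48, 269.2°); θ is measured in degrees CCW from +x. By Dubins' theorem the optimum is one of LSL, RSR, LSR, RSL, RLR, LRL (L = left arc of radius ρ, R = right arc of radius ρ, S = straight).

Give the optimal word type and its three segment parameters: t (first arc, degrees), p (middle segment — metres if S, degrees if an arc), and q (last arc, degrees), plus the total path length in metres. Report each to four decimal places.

LSR: t = 198.8735°, p = 9.9801 m, q = 181.4735°, L = 27.5052 m

Let ψ = atan2(Δy, Δx) = atan2(9.18, 10.31) = 41.6818° be the start→goal bearing.
Normalize: d = |goal − start| / ρ = 13.804655/2.64 = 5.229036, α = (θ_start − ψ) mod 360° = 210.1182° = 3.667255 rad, β = (θ_goal − ψ) mod 360° = 227.5182° = 3.970942 rad.
Common terms: sin α = -0.501786, cos α = -0.864992, sin β = -0.737492, cos β = -0.675356, cos(α−β) = 0.954240, d² = 27.342817. Work in radians in the unit-radius frame; every candidate has L = ρ·(t + p + q).
LSL: p² = 2 + d² − 2cos(α−β) + 2d(sin α − sin β) = 29.899371; p = √p² = 5.468032; φ = atan2(cos β − cos α, d + sin α − sin β) = 0.034688 rad; t = (φ − α) mod 2π = 2.650619 rad, q = (β − φ) mod 2π = 3.936254 rad → L = 2.64·(2.650619 + 5.468032 + 3.936254) = 2.64·12.054904 = 31.824947 m
RSR: p² = 2 + d² − 2cos(α−β) + 2d(sin β − sin α) = 24.969303; p = √p² = 4.996929; φ = atan2(cos α − cos β, d − sin α + sin β) = -0.037960 rad; t = (α − φ) mod 2π = 3.705214 rad, q = (φ − β) mod 2π = 2.274284 rad → L = 2.64·(3.705214 + 4.996929 + 2.274284) = 2.64·10.976427 = 28.977768 m
LSR: p² = d² − 2 + 2cos(α−β) + 2d(sin α + sin β) = 14.290844; p = √p² = 3.780323; φ = atan2(−cos α − cos β, d + sin α + sin β) − atan2(−2, p) = 0.855066 rad; t = (φ − α) mod 2π = 3.470997 rad, q = (φ − β) mod 2π = 3.167309 rad → L = 2.64·(3.470997 + 3.780323 + 3.167309) = 2.64·10.418629 = 27.505182 m
RSL: p² = d² − 2 + 2cos(α−β) − 2d(sin α + sin β) = 40.211752; p = √p² = 6.341274; φ = atan2(cos α + cos β, d − sin α − sin β) − atan2(2, p) = -0.539302 rad; t = (α − φ) mod 2π = 4.206557 rad, q = (β − φ) mod 2π = 4.510244 rad → L = 2.64·(4.206557 + 6.341274 + 4.510244) = 2.64·15.058075 = 39.753318 m
RLR: c = (6 − d² + 2cos(α−β) + 2d(sin α − sin β))/8 = -2.121163, |c| > 1 → infeasible
LRL: c = (6 − d² + 2cos(α−β) − 2d(sin α − sin β))/8 = -2.737421, |c| > 1 → infeasible
Shortest: LSR with L = 27.505182 m ≈ 27.5052 m
Convert LSR to answer units (arcs ×180/π): t = 3.470997·180/π = 198.8735°, p = ρ·p = 2.64·3.780323 = 9.9801 m, q = 3.167309·180/π = 181.4735°, L = 27.5052 m.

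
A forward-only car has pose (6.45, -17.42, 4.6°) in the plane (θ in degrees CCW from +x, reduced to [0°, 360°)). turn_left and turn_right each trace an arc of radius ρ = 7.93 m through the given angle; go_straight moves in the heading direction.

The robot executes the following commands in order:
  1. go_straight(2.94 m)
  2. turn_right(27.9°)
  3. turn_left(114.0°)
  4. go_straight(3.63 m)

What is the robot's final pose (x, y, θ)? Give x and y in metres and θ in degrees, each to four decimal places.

(24.1749, -6.7955, 90.7000°)

set_pose: (x, y, θ) = (6.4500, -17.4200, 4.6000°), ρ = 7.93
go_straight(2.94): x += 2.94·cos θ, y += 2.94·sin θ → (9.3805, -17.1842, 4.6000°)
turn_right(27.9°): centre at ρ to the right, rotate −27.9° → (13.1532, -17.8054, -23.3000° ≡ 336.7000°)
turn_left(114.0°): centre at ρ to the left, rotate +114.0° → (24.2193, -10.4252, 450.7000° ≡ 90.7000°)
go_straight(3.63): x += 3.63·cos θ, y += 3.63·sin θ → (24.1749, -6.7955, 90.7000°)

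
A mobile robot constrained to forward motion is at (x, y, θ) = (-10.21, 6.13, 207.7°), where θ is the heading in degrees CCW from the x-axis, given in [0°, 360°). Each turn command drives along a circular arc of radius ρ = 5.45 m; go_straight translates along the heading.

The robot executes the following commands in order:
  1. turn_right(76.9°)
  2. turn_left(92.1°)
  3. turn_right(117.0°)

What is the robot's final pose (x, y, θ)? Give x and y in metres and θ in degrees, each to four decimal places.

(-33.6560, 10.3248, 105.9000°)

set_pose: (x, y, θ) = (-10.2100, 6.1300, 207.7000°), ρ = 5.45
turn_right(76.9°): centre at ρ to the right, rotate −76.9° → (-16.8690, 7.3943, 130.8000°)
turn_left(92.1°): centre at ρ to the left, rotate +92.1° → (-24.7046, 7.8255, 222.9000°)
turn_right(117.0°): centre at ρ to the right, rotate −117.0° → (-33.6560, 10.3248, 105.9000°)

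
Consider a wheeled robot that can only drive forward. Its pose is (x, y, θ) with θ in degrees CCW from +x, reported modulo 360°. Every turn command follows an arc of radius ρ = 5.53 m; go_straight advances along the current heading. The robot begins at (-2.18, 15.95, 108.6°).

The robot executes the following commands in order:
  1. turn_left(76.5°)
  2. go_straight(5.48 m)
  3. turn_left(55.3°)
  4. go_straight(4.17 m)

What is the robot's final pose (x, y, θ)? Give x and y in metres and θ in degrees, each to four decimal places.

(-19.7475, 12.8047, 240.4000°)

set_pose: (x, y, θ) = (-2.1800, 15.9500, 108.6000°), ρ = 5.53
turn_left(76.5°): centre at ρ to the left, rotate +76.5° → (-7.9127, 19.6943, 185.1000°)
go_straight(5.48): x += 5.48·cos θ, y += 5.48·sin θ → (-13.3710, 19.2071, 185.1000°)
turn_left(55.3°): centre at ρ to the left, rotate +55.3° → (-17.6878, 16.4305, 240.4000°)
go_straight(4.17): x += 4.17·cos θ, y += 4.17·sin θ → (-19.7475, 12.8047, 240.4000°)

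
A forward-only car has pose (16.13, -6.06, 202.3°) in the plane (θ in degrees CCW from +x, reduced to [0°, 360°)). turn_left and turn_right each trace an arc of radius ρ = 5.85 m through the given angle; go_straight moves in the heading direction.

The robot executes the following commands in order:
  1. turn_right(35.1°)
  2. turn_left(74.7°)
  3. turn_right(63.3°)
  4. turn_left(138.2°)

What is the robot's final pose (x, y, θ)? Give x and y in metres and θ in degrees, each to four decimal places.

set_pose: (x, y, θ) = (16.1300, -6.0600, 202.3000°), ρ = 5.85
turn_right(35.1°): centre at ρ to the right, rotate −35.1° → (12.6141, -6.3521, 167.2000°)
turn_left(74.7°): centre at ρ to the left, rotate +74.7° → (6.1576, -9.3014, 241.9000°)
turn_right(63.3°): centre at ρ to the right, rotate −63.3° → (0.8543, -12.3942, 178.6000°)
turn_left(138.2°): centre at ρ to the left, rotate +138.2° → (-3.2933, -22.5069, 316.8000°)

(-3.2933, -22.5069, 316.8000°)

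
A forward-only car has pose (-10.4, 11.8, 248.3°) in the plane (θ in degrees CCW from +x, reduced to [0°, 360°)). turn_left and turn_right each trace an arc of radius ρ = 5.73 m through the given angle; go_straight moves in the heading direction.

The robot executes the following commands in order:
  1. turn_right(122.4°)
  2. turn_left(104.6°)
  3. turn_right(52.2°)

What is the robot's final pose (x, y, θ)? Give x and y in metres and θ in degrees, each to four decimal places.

set_pose: (x, y, θ) = (-10.4000, 11.8000, 248.3000°), ρ = 5.73
turn_right(122.4°): centre at ρ to the right, rotate −122.4° → (-20.3655, 10.5587, 125.9000°)
turn_left(104.6°): centre at ρ to the left, rotate +104.6° → (-29.4284, 10.8435, 230.5000°)
turn_right(52.2°): centre at ρ to the right, rotate −52.2° → (-34.0198, 8.7608, 178.3000°)

(-34.0198, 8.7608, 178.3000°)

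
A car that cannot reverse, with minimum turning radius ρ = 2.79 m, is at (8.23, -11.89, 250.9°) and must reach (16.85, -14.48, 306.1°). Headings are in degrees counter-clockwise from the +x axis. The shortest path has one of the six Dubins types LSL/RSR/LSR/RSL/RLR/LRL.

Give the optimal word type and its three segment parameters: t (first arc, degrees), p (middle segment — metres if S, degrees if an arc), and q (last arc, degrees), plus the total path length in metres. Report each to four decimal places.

Let ψ = atan2(Δy, Δx) = atan2(-2.59, 8.62) = -16.7236° be the start→goal bearing.
Normalize: d = |goal − start| / ρ = 9.000694/2.79 = 3.226055, α = (θ_start − ψ) mod 360° = 267.6236° = 4.670914 rad, β = (θ_goal − ψ) mod 360° = 322.8236° = 5.634335 rad.
Common terms: sin α = -0.999140, cos α = -0.041464, sin β = -0.604271, cos β = 0.796779, cos(α−β) = 0.570714, d² = 10.407433. Work in radians in the unit-radius frame; every candidate has L = ρ·(t + p + q).
LSL: p² = 2 + d² − 2cos(α−β) + 2d(sin α − sin β) = 8.718264; p = √p² = 2.952671; φ = atan2(cos β − cos α, d + sin α − sin β) = 0.287852 rad; t = (φ − α) mod 2π = 1.900124 rad, q = (β − φ) mod 2π = 5.346483 rad → L = 2.79·(1.900124 + 2.952671 + 5.346483) = 2.79·10.199278 = 28.455985 m
RSR: p² = 2 + d² − 2cos(α−β) + 2d(sin β − sin α) = 13.813748; p = √p² = 3.716685; φ = atan2(cos α − cos β, d − sin α + sin β) = -0.227492 rad; t = (α − φ) mod 2π = 4.898406 rad, q = (φ − β) mod 2π = 0.421358 rad → L = 2.79·(4.898406 + 3.716685 + 0.421358) = 2.79·9.036449 = 25.211692 m
LSR: p² = d² − 2 + 2cos(α−β) + 2d(sin α + sin β) = -0.796522 < 0 → infeasible
RSL: p² = d² − 2 + 2cos(α−β) − 2d(sin α + sin β) = 19.894242; p = √p² = 4.460296; φ = atan2(cos α + cos β, d − sin α − sin β) − atan2(2, p) = -0.266383 rad; t = (α − φ) mod 2π = 4.937296 rad, q = (β − φ) mod 2π = 5.900718 rad → L = 2.79·(4.937296 + 4.460296 + 5.900718) = 2.79·15.298310 = 42.682286 m
RLR: c = (6 − d² + 2cos(α−β) + 2d(sin α − sin β))/8 = -0.726718; p = 2π − arccos c = 3.898856 rad; φ = atan2(cos α − cos β, d − sin α + sin β) = -0.227492 rad; t = (α − φ + p/2) mod 2π = 0.564649 rad, q = (α − β − t + p) mod 2π = 2.370786 rad → L = 2.79·(0.564649 + 3.898856 + 2.370786) = 2.79·6.834291 = 19.067671 m
LRL: c = (6 − d² + 2cos(α−β) − 2d(sin α − sin β))/8 = -0.089783; p = 2π − arccos c = 4.622485 rad; φ = atan2(cos β − cos α, d + sin α − sin β) = 0.287852 rad; t = (φ − α + p/2) mod 2π = 4.211366 rad, q = (β − α − t + p) mod 2π = 1.374541 rad → L = 2.79·(4.211366 + 4.622485 + 1.374541) = 2.79·10.208392 = 28.481412 m
Shortest: RLR with L = 19.067671 m ≈ 19.0677 m
Convert RLR to answer units (arcs ×180/π): t = 0.564649·180/π = 32.3520°, p = 3.898856·180/π = 223.3880°, q = 2.370786·180/π = 135.8360°, L = 19.0677 m.

RLR: t = 32.3520°, p = 223.3880°, q = 135.8360°, L = 19.0677 m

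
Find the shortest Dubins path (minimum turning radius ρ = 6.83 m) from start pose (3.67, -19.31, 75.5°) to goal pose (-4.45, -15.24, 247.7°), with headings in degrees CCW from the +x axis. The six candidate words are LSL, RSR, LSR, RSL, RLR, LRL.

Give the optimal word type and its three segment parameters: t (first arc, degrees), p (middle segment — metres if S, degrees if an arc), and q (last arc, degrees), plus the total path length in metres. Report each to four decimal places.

Let ψ = atan2(Δy, Δx) = atan2(4.07, -8.12) = 153.3785° be the start→goal bearing.
Normalize: d = |goal − start| / ρ = 9.082913/6.83 = 1.329855, α = (θ_start − ψ) mod 360° = 282.1215° = 4.923949 rad, β = (θ_goal − ψ) mod 360° = 94.3215° = 1.646220 rad.
Common terms: sin α = -0.977705, cos α = 0.209985, sin β = 0.997157, cos β = -0.075352, cos(α−β) = -0.990748, d² = 1.768515. Work in radians in the unit-radius frame; every candidate has L = ρ·(t + p + q).
LSL: p² = 2 + d² − 2cos(α−β) + 2d(sin α − sin β) = 0.497450; p = √p² = 0.705302; φ = atan2(cos β − cos α, d + sin α − sin β) = -2.725094 rad; t = (φ − α) mod 2π = 4.917328 rad, q = (β − φ) mod 2π = 4.371314 rad → L = 6.83·(4.917328 + 0.705302 + 4.371314) = 6.83·9.993944 = 68.258637 m
RSR: p² = 2 + d² − 2cos(α−β) + 2d(sin β − sin α) = 11.002572; p = √p² = 3.317012; φ = atan2(cos α − cos β, d − sin α + sin β) = 0.086129 rad; t = (α − φ) mod 2π = 4.837820 rad, q = (φ − β) mod 2π = 4.723094 rad → L = 6.83·(4.837820 + 3.317012 + 4.723094) = 6.83·12.877926 = 87.956235 m
LSR: p² = d² − 2 + 2cos(α−β) + 2d(sin α + sin β) = -2.161243 < 0 → infeasible
RSL: p² = d² − 2 + 2cos(α−β) − 2d(sin α + sin β) = -2.264718 < 0 → infeasible
RLR: c = (6 − d² + 2cos(α−β) + 2d(sin α − sin β))/8 = -0.375321; p = 2π − arccos c = 4.327645 rad; φ = atan2(cos α − cos β, d − sin α + sin β) = 0.086129 rad; t = (α − φ + p/2) mod 2π = 0.718457 rad, q = (α − β − t + p) mod 2π = 0.603731 rad → L = 6.83·(0.718457 + 4.327645 + 0.603731) = 6.83·5.649834 = 38.588365 m
LRL: c = (6 − d² + 2cos(α−β) − 2d(sin α − sin β))/8 = 0.937819; p = 2π − arccos c = 5.928681 rad; φ = atan2(cos β − cos α, d + sin α − sin β) = -2.725094 rad; t = (φ − α + p/2) mod 2π = 1.598483 rad, q = (β − α − t + p) mod 2π = 1.052470 rad → L = 6.83·(1.598483 + 5.928681 + 1.052470) = 6.83·8.579634 = 58.598899 m
Shortest: RLR with L = 38.588365 m ≈ 38.5884 m
Convert RLR to answer units (arcs ×180/π): t = 0.718457·180/π = 41.1646°, p = 4.327645·180/π = 247.9558°, q = 0.603731·180/π = 34.5913°, L = 38.5884 m.

RLR: t = 41.1646°, p = 247.9558°, q = 34.5913°, L = 38.5884 m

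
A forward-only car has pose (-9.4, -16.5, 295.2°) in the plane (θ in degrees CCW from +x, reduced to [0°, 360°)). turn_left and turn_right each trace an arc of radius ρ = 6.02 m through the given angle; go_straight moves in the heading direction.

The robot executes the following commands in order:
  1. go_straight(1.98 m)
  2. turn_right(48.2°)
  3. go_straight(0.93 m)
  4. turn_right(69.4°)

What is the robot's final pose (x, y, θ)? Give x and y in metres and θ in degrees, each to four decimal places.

set_pose: (x, y, θ) = (-9.4000, -16.5000, 295.2000°), ρ = 6.02
go_straight(1.98): x += 1.98·cos θ, y += 1.98·sin θ → (-8.5570, -18.2916, 295.2000°)
turn_right(48.2°): centre at ρ to the right, rotate −48.2° → (-8.4626, -23.2070, 247.0000°)
go_straight(0.93): x += 0.93·cos θ, y += 0.93·sin θ → (-8.8260, -24.0630, 247.0000°)
turn_right(69.4°): centre at ρ to the right, rotate −69.4° → (-14.6195, -27.7255, 177.6000°)

(-14.6195, -27.7255, 177.6000°)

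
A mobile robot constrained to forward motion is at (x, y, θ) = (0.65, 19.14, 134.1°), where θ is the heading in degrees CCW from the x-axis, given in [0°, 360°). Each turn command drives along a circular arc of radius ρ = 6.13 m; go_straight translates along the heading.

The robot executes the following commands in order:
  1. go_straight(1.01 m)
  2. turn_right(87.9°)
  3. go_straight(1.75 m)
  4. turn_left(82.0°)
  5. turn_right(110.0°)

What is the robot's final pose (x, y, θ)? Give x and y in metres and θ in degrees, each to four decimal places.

(4.4317, 47.2850, 18.2000°)

set_pose: (x, y, θ) = (0.6500, 19.1400, 134.1000°), ρ = 6.13
go_straight(1.01): x += 1.01·cos θ, y += 1.01·sin θ → (-0.0529, 19.8653, 134.1000°)
turn_right(87.9°): centre at ρ to the right, rotate −87.9° → (-0.0751, 28.3741, 46.2000°)
go_straight(1.75): x += 1.75·cos θ, y += 1.75·sin θ → (1.1361, 29.6372, 46.2000°)
turn_left(82.0°): centre at ρ to the left, rotate +82.0° → (1.5290, 37.6709, 128.2000°)
turn_right(110.0°): centre at ρ to the right, rotate −110.0° → (4.4317, 47.2850, 18.2000°)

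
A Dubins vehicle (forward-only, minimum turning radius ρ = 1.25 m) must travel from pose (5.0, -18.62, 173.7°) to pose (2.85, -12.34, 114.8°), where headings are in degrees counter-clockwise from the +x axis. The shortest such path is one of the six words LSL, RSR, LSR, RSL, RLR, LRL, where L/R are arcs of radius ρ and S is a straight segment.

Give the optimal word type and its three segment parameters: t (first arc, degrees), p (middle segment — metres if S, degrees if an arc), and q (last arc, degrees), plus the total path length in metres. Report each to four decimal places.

Let ψ = atan2(Δy, Δx) = atan2(6.28, -2.15) = 108.8990° be the start→goal bearing.
Normalize: d = |goal − start| / ρ = 6.637839/1.25 = 5.310271, α = (θ_start − ψ) mod 360° = 64.8010° = 1.130991 rad, β = (θ_goal − ψ) mod 360° = 5.9010° = 0.102992 rad.
Common terms: sin α = 0.904835, cos α = 0.425763, sin β = 0.102810, cos β = 0.994701, cos(α−β) = 0.516533, d² = 28.198976. Work in radians in the unit-radius frame; every candidate has L = ρ·(t + p + q).
LSL: p² = 2 + d² − 2cos(α−β) + 2d(sin α − sin β) = 37.683843; p = √p² = 6.138717; φ = atan2(cos β − cos α, d + sin α − sin β) = 0.092813 rad; t = (φ − α) mod 2π = 5.245008 rad, q = (β − φ) mod 2π = 0.010179 rad → L = 1.25·(5.245008 + 6.138717 + 0.010179) = 1.25·11.393903 = 14.242379 m
RSR: p² = 2 + d² − 2cos(α−β) + 2d(sin β − sin α) = 20.647976; p = √p² = 4.544004; φ = atan2(cos α − cos β, d − sin α + sin β) = -0.125536 rad; t = (α − φ) mod 2π = 1.256527 rad, q = (φ − β) mod 2π = 6.054657 rad → L = 1.25·(1.256527 + 4.544004 + 6.054657) = 1.25·11.855189 = 14.818986 m
LSR: p² = d² − 2 + 2cos(α−β) + 2d(sin α + sin β) = 37.933776; p = √p² = 6.159040; φ = atan2(−cos α − cos β, d + sin α + sin β) − atan2(−2, p) = 0.092830 rad; t = (φ − α) mod 2π = 5.245024 rad, q = (φ − β) mod 2π = 6.273023 rad → L = 1.25·(5.245024 + 6.159040 + 6.273023) = 1.25·17.677088 = 22.096360 m
RSL: p² = d² − 2 + 2cos(α−β) − 2d(sin α + sin β) = 16.530309; p = √p² = 4.065748; φ = atan2(cos α + cos β, d − sin α − sin β) − atan2(2, p) = -0.138285 rad; t = (α − φ) mod 2π = 1.269277 rad, q = (β − φ) mod 2π = 0.241278 rad → L = 1.25·(1.269277 + 4.065748 + 0.241278) = 1.25·5.576302 = 6.970378 m
RLR: c = (6 − d² + 2cos(α−β) + 2d(sin α − sin β))/8 = -1.580997, |c| > 1 → infeasible
LRL: c = (6 − d² + 2cos(α−β) − 2d(sin α − sin β))/8 = -3.710480, |c| > 1 → infeasible
Shortest: RSL with L = 6.970378 m ≈ 6.9704 m
Convert RSL to answer units (arcs ×180/π): t = 1.269277·180/π = 72.7242°, p = ρ·p = 1.25·4.065748 = 5.0822 m, q = 0.241278·180/π = 13.8242°, L = 6.9704 m.

RSL: t = 72.7242°, p = 5.0822 m, q = 13.8242°, L = 6.9704 m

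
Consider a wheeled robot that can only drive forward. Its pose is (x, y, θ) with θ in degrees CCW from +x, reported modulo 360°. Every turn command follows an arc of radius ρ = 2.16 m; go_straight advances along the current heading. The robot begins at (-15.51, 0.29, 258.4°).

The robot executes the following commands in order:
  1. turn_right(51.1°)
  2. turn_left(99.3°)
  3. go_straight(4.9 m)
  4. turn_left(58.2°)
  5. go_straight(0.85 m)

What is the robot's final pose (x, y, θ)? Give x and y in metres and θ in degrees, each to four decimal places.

set_pose: (x, y, θ) = (-15.5100, 0.2900, 258.4000°), ρ = 2.16
turn_right(51.1°): centre at ρ to the right, rotate −51.1° → (-16.6352, -1.1951, 207.3000°)
turn_left(99.3°): centre at ρ to the left, rotate +99.3° → (-17.3786, -4.4023, 306.6000°)
go_straight(4.9): x += 4.9·cos θ, y += 4.9·sin θ → (-14.4571, -8.3361, 306.6000°)
turn_left(58.2°): centre at ρ to the left, rotate +58.2° → (-12.5423, -9.2007, 364.8000° ≡ 4.8000°)
go_straight(0.85): x += 0.85·cos θ, y += 0.85·sin θ → (-11.6953, -9.1296, 4.8000°)

(-11.6953, -9.1296, 4.8000°)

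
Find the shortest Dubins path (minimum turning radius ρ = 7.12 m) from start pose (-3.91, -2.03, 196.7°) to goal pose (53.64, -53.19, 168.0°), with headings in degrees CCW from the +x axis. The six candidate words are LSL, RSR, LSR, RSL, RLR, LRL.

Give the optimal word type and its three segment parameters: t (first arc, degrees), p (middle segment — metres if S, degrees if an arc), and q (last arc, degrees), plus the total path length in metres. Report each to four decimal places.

LSR: t = 142.1004°, p = 66.6438 m, q = 170.8004°, L = 105.5272 m

Let ψ = atan2(Δy, Δx) = atan2(-51.16, 57.55) = -41.6360° be the start→goal bearing.
Normalize: d = |goal − start| / ρ = 77.002260/7.12 = 10.814924, α = (θ_start − ψ) mod 360° = 238.3360° = 4.159748 rad, β = (θ_goal − ψ) mod 360° = 209.6360° = 3.658839 rad.
Common terms: sin α = -0.851141, cos α = -0.524937, sin β = -0.494488, cos β = -0.869184, cos(α−β) = 0.877146, d² = 116.962586. Work in radians in the unit-radius frame; every candidate has L = ρ·(t + p + q).
LSL: p² = 2 + d² − 2cos(α−β) + 2d(sin α − sin β) = 109.493944; p = √p² = 10.463935; φ = atan2(cos β − cos α, d + sin α − sin β) = -0.032904 rad; t = (φ − α) mod 2π = 2.090533 rad, q = (β − φ) mod 2π = 3.691743 rad → L = 7.12·(2.090533 + 10.463935 + 3.691743) = 7.12·16.246211 = 115.673024 m
RSR: p² = 2 + d² − 2cos(α−β) + 2d(sin β − sin α) = 124.922643; p = √p² = 11.176880; φ = atan2(cos α − cos β, d − sin α + sin β) = 0.030805 rad; t = (α − φ) mod 2π = 4.128943 rad, q = (φ − β) mod 2π = 2.655152 rad → L = 7.12·(4.128943 + 11.176880 + 2.655152) = 7.12·17.960975 = 127.882139 m
LSR: p² = d² − 2 + 2cos(α−β) + 2d(sin α + sin β) = 87.611117; p = √p² = 9.360081; φ = atan2(−cos α − cos β, d + sin α + sin β) − atan2(−2, p) = 0.356683 rad; t = (φ − α) mod 2π = 2.480120 rad, q = (φ − β) mod 2π = 2.981030 rad → L = 7.12·(2.480120 + 9.360081 + 2.981030) = 7.12·14.821231 = 105.527166 m
RSL: p² = d² − 2 + 2cos(α−β) − 2d(sin α + sin β) = 145.822639; p = √p² = 12.075705; φ = atan2(cos α + cos β, d − sin α − sin β) − atan2(2, p) = -0.278276 rad; t = (α − φ) mod 2π = 4.438025 rad, q = (β − φ) mod 2π = 3.937115 rad → L = 7.12·(4.438025 + 12.075705 + 3.937115) = 7.12·20.450844 = 145.610010 m
RLR: c = (6 − d² + 2cos(α−β) + 2d(sin α − sin β))/8 = -14.615330, |c| > 1 → infeasible
LRL: c = (6 − d² + 2cos(α−β) − 2d(sin α − sin β))/8 = -12.686743, |c| > 1 → infeasible
Shortest: LSR with L = 105.527166 m ≈ 105.5272 m
Convert LSR to answer units (arcs ×180/π): t = 2.480120·180/π = 142.1004°, p = ρ·p = 7.12·9.360081 = 66.6438 m, q = 2.981030·180/π = 170.8004°, L = 105.5272 m.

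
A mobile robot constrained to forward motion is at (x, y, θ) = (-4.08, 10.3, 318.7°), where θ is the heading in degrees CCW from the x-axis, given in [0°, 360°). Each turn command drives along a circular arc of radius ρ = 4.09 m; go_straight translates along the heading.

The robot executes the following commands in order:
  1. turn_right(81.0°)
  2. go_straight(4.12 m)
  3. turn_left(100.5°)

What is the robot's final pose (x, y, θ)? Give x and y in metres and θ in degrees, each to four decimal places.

set_pose: (x, y, θ) = (-4.0800, 10.3000, 318.7000°), ρ = 4.09
turn_right(81.0°): centre at ρ to the right, rotate −81.0° → (-3.3223, 5.0418, 237.7000°)
go_straight(4.12): x += 4.12·cos θ, y += 4.12·sin θ → (-5.5238, 1.5593, 237.7000°)
turn_left(100.5°): centre at ρ to the left, rotate +100.5° → (-3.5856, -4.4237, 338.2000°)

(-3.5856, -4.4237, 338.2000°)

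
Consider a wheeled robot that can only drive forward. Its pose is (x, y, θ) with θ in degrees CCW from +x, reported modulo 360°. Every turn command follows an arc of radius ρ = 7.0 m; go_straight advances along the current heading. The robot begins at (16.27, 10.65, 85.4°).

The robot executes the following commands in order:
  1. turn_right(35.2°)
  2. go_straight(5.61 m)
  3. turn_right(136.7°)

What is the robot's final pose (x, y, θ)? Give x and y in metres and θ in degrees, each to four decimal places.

set_pose: (x, y, θ) = (16.2700, 10.6500, 85.4000°), ρ = 7.0
turn_right(35.2°): centre at ρ to the right, rotate −35.2° → (17.8695, 14.5694, 50.2000°)
go_straight(5.61): x += 5.61·cos θ, y += 5.61·sin θ → (21.4605, 18.8794, 50.2000°)
turn_right(136.7°): centre at ρ to the right, rotate −136.7° → (33.8254, 14.8260, -86.5000° ≡ 273.5000°)

(33.8254, 14.8260, 273.5000°)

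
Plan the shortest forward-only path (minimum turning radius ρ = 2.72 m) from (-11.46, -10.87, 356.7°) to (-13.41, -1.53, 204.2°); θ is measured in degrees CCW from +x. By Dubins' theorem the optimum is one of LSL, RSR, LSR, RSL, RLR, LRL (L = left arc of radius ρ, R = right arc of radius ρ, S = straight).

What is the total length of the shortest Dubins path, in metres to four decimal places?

14.1112 m

Let ψ = atan2(Δy, Δx) = atan2(9.34, -1.95) = 101.7928° be the start→goal bearing.
Normalize: d = |goal − start| / ρ = 9.541389/2.72 = 3.507864, α = (θ_start − ψ) mod 360° = 254.9072° = 4.448970 rad, β = (θ_goal − ψ) mod 360° = 102.4072° = 1.787343 rad.
Common terms: sin α = -0.965505, cos α = -0.260383, sin β = 0.976645, cos β = -0.214858, cos(α−β) = -0.887011, d² = 12.305107. Work in radians in the unit-radius frame; every candidate has L = ρ·(t + p + q).
LSL: p² = 2 + d² − 2cos(α−β) + 2d(sin α − sin β) = 2.453529; p = √p² = 1.566375; φ = atan2(cos β − cos α, d + sin α − sin β) = 0.029068 rad; t = (φ − α) mod 2π = 1.863283 rad, q = (β − φ) mod 2π = 1.758275 rad → L = 2.72·(1.863283 + 1.566375 + 1.758275) = 2.72·5.187933 = 14.111177 m
RSR: p² = 2 + d² − 2cos(α−β) + 2d(sin β − sin α) = 29.704727; p = √p² = 5.450204; φ = atan2(cos α − cos β, d − sin α + sin β) = -0.008353 rad; t = (α − φ) mod 2π = 4.457323 rad, q = (φ − β) mod 2π = 4.487489 rad → L = 2.72·(4.457323 + 5.450204 + 4.487489) = 2.72·14.395017 = 39.154446 m
LSR: p² = d² − 2 + 2cos(α−β) + 2d(sin α + sin β) = 8.609239; p = √p² = 2.934150; φ = atan2(−cos α − cos β, d + sin α + sin β) − atan2(−2, p) = 0.732527 rad; t = (φ − α) mod 2π = 2.566742 rad, q = (φ − β) mod 2π = 5.228369 rad → L = 2.72·(2.566742 + 2.934150 + 5.228369) = 2.72·10.729262 = 29.183592 m
RSL: p² = d² − 2 + 2cos(α−β) − 2d(sin α + sin β) = 8.452931; p = √p² = 2.907392; φ = atan2(cos α + cos β, d − sin α − sin β) − atan2(2, p) = -0.737643 rad; t = (α − φ) mod 2π = 5.186613 rad, q = (β − φ) mod 2π = 2.524986 rad → L = 2.72·(5.186613 + 2.907392 + 2.524986) = 2.72·10.618991 = 28.883656 m
RLR: c = (6 − d² + 2cos(α−β) + 2d(sin α − sin β))/8 = -2.713091, |c| > 1 → infeasible
LRL: c = (6 − d² + 2cos(α−β) − 2d(sin α − sin β))/8 = 0.693309; p = 2π − arccos c = 5.478459 rad; φ = atan2(cos β − cos α, d + sin α − sin β) = 0.029068 rad; t = (φ − α + p/2) mod 2π = 4.602513 rad, q = (β − α − t + p) mod 2π = 4.497505 rad → L = 2.72·(4.602513 + 5.478459 + 4.497505) = 2.72·14.578477 = 39.653458 m
Shortest: LSL with L = 14.111177 m ≈ 14.1112 m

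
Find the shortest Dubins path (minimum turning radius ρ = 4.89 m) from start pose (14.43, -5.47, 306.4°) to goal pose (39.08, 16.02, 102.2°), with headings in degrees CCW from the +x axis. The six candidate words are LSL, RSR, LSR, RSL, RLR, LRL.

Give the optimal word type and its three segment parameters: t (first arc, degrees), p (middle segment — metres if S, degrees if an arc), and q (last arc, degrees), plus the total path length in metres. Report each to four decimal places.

Let ψ = atan2(Δy, Δx) = atan2(21.49, 24.65) = 41.0821° be the start→goal bearing.
Normalize: d = |goal − start| / ρ = 32.702333/4.89 = 6.687594, α = (θ_start − ψ) mod 360° = 265.3179° = 4.630671 rad, β = (θ_goal − ψ) mod 360° = 61.1179° = 1.066709 rad.
Common terms: sin α = -0.996663, cos α = -0.081627, sin β = 0.875616, cos β = 0.483009, cos(α−β) = -0.912120, d² = 44.723910. Work in radians in the unit-radius frame; every candidate has L = ρ·(t + p + q).
LSL: p² = 2 + d² − 2cos(α−β) + 2d(sin α − sin β) = 23.506074; p = √p² = 4.848306; φ = atan2(cos β − cos α, d + sin α − sin β) = 0.116725 rad; t = (φ − α) mod 2π = 1.769239 rad, q = (β − φ) mod 2π = 0.949983 rad → L = 4.89·(1.769239 + 4.848306 + 0.949983) = 4.89·7.567529 = 37.005218 m
RSR: p² = 2 + d² − 2cos(α−β) + 2d(sin β − sin α) = 73.590226; p = √p² = 8.578475; φ = atan2(cos α − cos β, d − sin α + sin β) = -0.065868 rad; t = (α − φ) mod 2π = 4.696539 rad, q = (φ − β) mod 2π = 5.150609 rad → L = 4.89·(4.696539 + 8.578475 + 5.150609) = 4.89·18.425622 = 90.101293 m
LSR: p² = d² − 2 + 2cos(α−β) + 2d(sin α + sin β) = 39.280638; p = √p² = 6.267427; φ = atan2(−cos α − cos β, d + sin α + sin β) − atan2(−2, p) = 0.247846 rad; t = (φ − α) mod 2π = 1.900361 rad, q = (φ − β) mod 2π = 5.464323 rad → L = 4.89·(1.900361 + 6.267427 + 5.464323) = 4.89·13.632110 = 66.661019 m
RSL: p² = d² − 2 + 2cos(α−β) − 2d(sin α + sin β) = 42.518701; p = √p² = 6.520637; φ = atan2(cos α + cos β, d − sin α − sin β) − atan2(2, p) = -0.238725 rad; t = (α − φ) mod 2π = 4.869397 rad, q = (β − φ) mod 2π = 1.305434 rad → L = 4.89·(4.869397 + 6.520637 + 1.305434) = 4.89·12.695467 = 62.080835 m
RLR: c = (6 − d² + 2cos(α−β) + 2d(sin α − sin β))/8 = -8.198778, |c| > 1 → infeasible
LRL: c = (6 − d² + 2cos(α−β) − 2d(sin α − sin β))/8 = -1.938259, |c| > 1 → infeasible
Shortest: LSL with L = 37.005218 m ≈ 37.0052 m
Convert LSL to answer units (arcs ×180/π): t = 1.769239·180/π = 101.3700°, p = ρ·p = 4.89·4.848306 = 23.7082 m, q = 0.949983·180/π = 54.4300°, L = 37.0052 m.

LSL: t = 101.3700°, p = 23.7082 m, q = 54.4300°, L = 37.0052 m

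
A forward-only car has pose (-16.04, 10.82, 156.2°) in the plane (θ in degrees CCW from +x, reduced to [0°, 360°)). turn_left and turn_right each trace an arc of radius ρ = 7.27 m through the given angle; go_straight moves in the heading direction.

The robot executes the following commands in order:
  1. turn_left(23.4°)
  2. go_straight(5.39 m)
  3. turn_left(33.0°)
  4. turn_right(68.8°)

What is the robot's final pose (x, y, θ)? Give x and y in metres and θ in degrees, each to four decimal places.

(-36.4911, 10.5885, 143.8000°)

set_pose: (x, y, θ) = (-16.0400, 10.8200, 156.2000°), ρ = 7.27
turn_left(23.4°): centre at ρ to the left, rotate +23.4° → (-18.9230, 11.4381, 179.6000°)
go_straight(5.39): x += 5.39·cos θ, y += 5.39·sin θ → (-24.3129, 11.4757, 179.6000°)
turn_left(33.0°): centre at ρ to the left, rotate +33.0° → (-28.2805, 10.3305, 212.6000°)
turn_right(68.8°): centre at ρ to the right, rotate −68.8° → (-36.4911, 10.5885, 143.8000°)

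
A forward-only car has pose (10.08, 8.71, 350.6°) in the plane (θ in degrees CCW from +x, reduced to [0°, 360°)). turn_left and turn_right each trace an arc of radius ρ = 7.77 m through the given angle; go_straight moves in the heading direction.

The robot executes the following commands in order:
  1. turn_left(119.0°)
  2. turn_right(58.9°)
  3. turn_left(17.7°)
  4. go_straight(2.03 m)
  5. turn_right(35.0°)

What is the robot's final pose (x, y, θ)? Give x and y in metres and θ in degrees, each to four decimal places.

(24.8819, 34.0849, 33.4000°)

set_pose: (x, y, θ) = (10.0800, 8.7100, 350.6000°), ρ = 7.77
turn_left(119.0°): centre at ρ to the left, rotate +119.0° → (18.6688, 18.9821, 469.6000° ≡ 109.6000°)
turn_right(58.9°): centre at ρ to the right, rotate −58.9° → (19.9759, 26.5100, 50.7000°)
turn_left(17.7°): centre at ρ to the left, rotate +17.7° → (21.1875, 28.5710, 68.4000°)
go_straight(2.03): x += 2.03·cos θ, y += 2.03·sin θ → (21.9348, 30.4584, 68.4000°)
turn_right(35.0°): centre at ρ to the right, rotate −35.0° → (24.8819, 34.0849, 33.4000°)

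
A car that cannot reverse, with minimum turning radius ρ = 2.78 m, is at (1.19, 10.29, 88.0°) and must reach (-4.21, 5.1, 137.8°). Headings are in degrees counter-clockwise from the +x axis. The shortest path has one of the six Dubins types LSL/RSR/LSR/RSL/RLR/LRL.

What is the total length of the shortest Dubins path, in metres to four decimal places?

Let ψ = atan2(Δy, Δx) = atan2(-5.19, -5.40) = -136.1360° be the start→goal bearing.
Normalize: d = |goal − start| / ρ = 7.489733/2.78 = 2.694149, α = (θ_start − ψ) mod 360° = 224.1360° = 3.911912 rad, β = (θ_goal − ψ) mod 360° = 273.9360° = 4.781086 rad.
Common terms: sin α = -0.696364, cos α = -0.717689, sin β = -0.997641, cos β = 0.068643, cos(α−β) = 0.645458, d² = 7.258436. Work in radians in the unit-radius frame; every candidate has L = ρ·(t + p + q).
LSL: p² = 2 + d² − 2cos(α−β) + 2d(sin α − sin β) = 9.590892; p = √p² = 3.096916; φ = atan2(cos β − cos α, d + sin α − sin β) = 0.256718 rad; t = (φ − α) mod 2π = 2.627992 rad, q = (β − φ) mod 2π = 4.524367 rad → L = 2.78·(2.627992 + 3.096916 + 4.524367) = 2.78·10.249276 = 28.492987 m
RSR: p² = 2 + d² − 2cos(α−β) + 2d(sin β − sin α) = 6.344151; p = √p² = 2.518760; φ = atan2(cos α − cos β, d − sin α + sin β) = -0.317497 rad; t = (α − φ) mod 2π = 4.229409 rad, q = (φ − β) mod 2π = 1.184602 rad → L = 2.78·(4.229409 + 2.518760 + 1.184602) = 2.78·7.932771 = 22.053104 m
LSR: p² = d² − 2 + 2cos(α−β) + 2d(sin α + sin β) = -2.578453 < 0 → infeasible
RSL: p² = d² − 2 + 2cos(α−β) − 2d(sin α + sin β) = 15.677157; p = √p² = 3.959439; φ = atan2(cos α + cos β, d − sin α − sin β) − atan2(2, p) = -0.614581 rad; t = (α − φ) mod 2π = 4.526493 rad, q = (β − φ) mod 2π = 5.395666 rad → L = 2.78·(4.526493 + 3.959439 + 5.395666) = 2.78·13.881598 = 38.590842 m
RLR: c = (6 − d² + 2cos(α−β) + 2d(sin α − sin β))/8 = 0.206981; p = 2π − arccos c = 4.920877 rad; φ = atan2(cos α − cos β, d − sin α + sin β) = -0.317497 rad; t = (α − φ + p/2) mod 2π = 0.406662 rad, q = (α − β − t + p) mod 2π = 3.645041 rad → L = 2.78·(0.406662 + 4.920877 + 3.645041) = 2.78·8.972581 = 24.943774 m
LRL: c = (6 − d² + 2cos(α−β) − 2d(sin α − sin β))/8 = -0.198861; p = 2π − arccos c = 4.512193 rad; φ = atan2(cos β − cos α, d + sin α − sin β) = 0.256718 rad; t = (φ − α + p/2) mod 2π = 4.884088 rad, q = (β − α − t + p) mod 2π = 0.497278 rad → L = 2.78·(4.884088 + 4.512193 + 0.497278) = 2.78·9.893560 = 27.504096 m
Shortest: RSR with L = 22.053104 m ≈ 22.0531 m

22.0531 m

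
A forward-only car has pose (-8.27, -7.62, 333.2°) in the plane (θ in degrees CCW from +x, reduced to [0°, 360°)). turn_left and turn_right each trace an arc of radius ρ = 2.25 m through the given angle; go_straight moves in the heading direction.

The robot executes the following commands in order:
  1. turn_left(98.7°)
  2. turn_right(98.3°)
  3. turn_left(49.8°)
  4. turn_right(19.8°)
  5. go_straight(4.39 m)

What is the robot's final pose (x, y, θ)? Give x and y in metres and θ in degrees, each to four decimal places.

(5.0499, -4.5877, 3.6000°)

set_pose: (x, y, θ) = (-8.2700, -7.6200, 333.2000°), ρ = 2.25
turn_left(98.7°): centre at ρ to the left, rotate +98.7° → (-5.1169, -6.3107, 431.9000° ≡ 71.9000°)
turn_right(98.3°): centre at ρ to the right, rotate −98.3° → (-1.9778, -4.9944, -26.4000° ≡ 333.6000°)
turn_left(49.8°): centre at ρ to the left, rotate +49.8° → (-0.0838, -5.0440, 383.4000° ≡ 23.4000°)
turn_right(19.8°): centre at ρ to the right, rotate −19.8° → (0.6685, -4.8634, 3.6000°)
go_straight(4.39): x += 4.39·cos θ, y += 4.39·sin θ → (5.0499, -4.5877, 3.6000°)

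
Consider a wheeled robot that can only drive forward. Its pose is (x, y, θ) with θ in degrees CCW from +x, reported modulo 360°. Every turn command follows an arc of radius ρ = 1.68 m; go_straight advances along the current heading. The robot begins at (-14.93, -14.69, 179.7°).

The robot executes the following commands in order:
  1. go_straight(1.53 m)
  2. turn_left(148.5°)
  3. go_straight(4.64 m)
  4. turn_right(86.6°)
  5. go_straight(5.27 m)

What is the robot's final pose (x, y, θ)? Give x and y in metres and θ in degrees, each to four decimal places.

(-15.3246, -27.0975, 241.6000°)

set_pose: (x, y, θ) = (-14.9300, -14.6900, 179.7000°), ρ = 1.68
go_straight(1.53): x += 1.53·cos θ, y += 1.53·sin θ → (-16.4600, -14.6820, 179.7000°)
turn_left(148.5°): centre at ρ to the left, rotate +148.5° → (-17.3541, -17.7898, 328.2000°)
go_straight(4.64): x += 4.64·cos θ, y += 4.64·sin θ → (-13.4106, -20.2349, 328.2000°)
turn_right(86.6°): centre at ρ to the right, rotate −86.6° → (-12.8180, -22.4617, 241.6000°)
go_straight(5.27): x += 5.27·cos θ, y += 5.27·sin θ → (-15.3246, -27.0975, 241.6000°)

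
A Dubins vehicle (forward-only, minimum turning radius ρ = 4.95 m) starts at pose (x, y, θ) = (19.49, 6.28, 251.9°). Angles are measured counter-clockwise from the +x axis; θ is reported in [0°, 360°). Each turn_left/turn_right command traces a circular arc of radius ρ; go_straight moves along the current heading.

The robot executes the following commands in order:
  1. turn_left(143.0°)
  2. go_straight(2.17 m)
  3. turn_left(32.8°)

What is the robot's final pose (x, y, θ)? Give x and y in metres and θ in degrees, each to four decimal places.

set_pose: (x, y, θ) = (19.4900, 6.2800, 251.9000°), ρ = 4.95
turn_left(143.0°): centre at ρ to the left, rotate +143.0° → (27.0272, 0.6824, 394.9000° ≡ 34.9000°)
go_straight(2.17): x += 2.17·cos θ, y += 2.17·sin θ → (28.8069, 1.9240, 34.9000°)
turn_left(32.8°): centre at ρ to the left, rotate +32.8° → (30.5546, 4.1054, 67.7000°)

(30.5546, 4.1054, 67.7000°)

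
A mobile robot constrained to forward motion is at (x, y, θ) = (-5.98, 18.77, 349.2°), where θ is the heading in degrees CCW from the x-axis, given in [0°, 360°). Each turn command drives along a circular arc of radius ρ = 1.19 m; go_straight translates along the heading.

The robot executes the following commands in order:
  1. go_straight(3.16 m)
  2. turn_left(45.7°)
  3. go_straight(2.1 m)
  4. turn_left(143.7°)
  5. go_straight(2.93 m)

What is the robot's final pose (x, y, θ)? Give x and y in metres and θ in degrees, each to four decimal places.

(-3.8307, 21.8095, 178.6000°)

set_pose: (x, y, θ) = (-5.9800, 18.7700, 349.2000°), ρ = 1.19
go_straight(3.16): x += 3.16·cos θ, y += 3.16·sin θ → (-2.8760, 18.1779, 349.2000°)
turn_left(45.7°): centre at ρ to the left, rotate +45.7° → (-1.9721, 18.3708, 394.9000° ≡ 34.9000°)
go_straight(2.1): x += 2.1·cos θ, y += 2.1·sin θ → (-0.2498, 19.5723, 34.9000°)
turn_left(143.7°): centre at ρ to the left, rotate +143.7° → (-0.9016, 21.7379, 178.6000°)
go_straight(2.93): x += 2.93·cos θ, y += 2.93·sin θ → (-3.8307, 21.8095, 178.6000°)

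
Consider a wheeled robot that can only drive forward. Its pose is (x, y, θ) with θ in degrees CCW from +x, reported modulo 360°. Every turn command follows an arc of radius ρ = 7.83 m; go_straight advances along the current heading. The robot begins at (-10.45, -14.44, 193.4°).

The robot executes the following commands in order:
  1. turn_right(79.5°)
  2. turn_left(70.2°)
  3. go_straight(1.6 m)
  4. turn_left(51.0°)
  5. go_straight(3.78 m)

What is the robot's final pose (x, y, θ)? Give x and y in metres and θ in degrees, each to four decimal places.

(-36.7622, -11.9023, 235.1000°)

set_pose: (x, y, θ) = (-10.4500, -14.4400, 193.4000°), ρ = 7.83
turn_right(79.5°): centre at ρ to the right, rotate −79.5° → (-19.4232, -9.9954, 113.9000°)
turn_left(70.2°): centre at ρ to the left, rotate +70.2° → (-27.1416, -5.3577, 184.1000°)
go_straight(1.6): x += 1.6·cos θ, y += 1.6·sin θ → (-28.7375, -5.4721, 184.1000°)
turn_left(51.0°): centre at ρ to the left, rotate +51.0° → (-34.5995, -8.8022, 235.1000°)
go_straight(3.78): x += 3.78·cos θ, y += 3.78·sin θ → (-36.7622, -11.9023, 235.1000°)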